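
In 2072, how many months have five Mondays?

A month of length L has five Mondays iff its first Monday is on day ≤ L−28 (so day 1–3 in a 31-day month, 1–2 in a 30-day month, day 1 in a leap February).
Checking each month of 2072: Jan starts Fri (31d); Feb starts Mon (29d) ✓; Mar starts Tue (31d); Apr starts Fri (30d); May starts Sun (31d) ✓; Jun starts Wed (30d); Jul starts Fri (31d); Aug starts Mon (31d) ✓; Sep starts Thu (30d); Oct starts Sat (31d) ✓; Nov starts Tue (30d); Dec starts Thu (31d).
Five-Monday months: February, May, August, October → 4.

4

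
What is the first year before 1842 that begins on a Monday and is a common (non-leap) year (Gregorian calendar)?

1838

Jan 1 advances by 2 weekdays after a leap year and by 1 after a common year.
1842: Jan 1 is Saturday.
1841: Friday
1840: Wednesday (leap)
1839: Tuesday
1838: Monday
1838 begins on a Monday and is a common year.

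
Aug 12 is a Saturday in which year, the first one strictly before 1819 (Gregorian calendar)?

From one year to the next, a fixed date's weekday advances by 1, or by 2 when a Feb 29 lies between the two dates.
1819: August 12 is Thursday.
1818: Wednesday (−1)
1817: Tuesday (−1)
1816: Monday (−1)
1815: Saturday (−2)
Aug 12 falls on a Saturday in 1815.

1815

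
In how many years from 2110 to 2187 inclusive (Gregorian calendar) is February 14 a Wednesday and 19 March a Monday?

9

Check each year's weekday for February 14 and 19 March:
  2110: Fri/Wed  2111: Sat/Thu  2112: Sun/Sat  2113: Tue/Sun  2114: Wed/Mon ✓  2115: Thu/Tue  2116: Fri/Thu  2117: Sun/Fri  2118: Mon/Sat  2119: Tue/Sun  2120: Wed/Tue  2121: Fri/Wed  2122: Sat/Thu  2123: Sun/Fri  …(50 more)…  2174: Mon/Sat  2175: Tue/Sun  2176: Wed/Tue  2177: Fri/Wed  2178: Sat/Thu  2179: Sun/Fri  2180: Mon/Sun  2181: Wed/Mon ✓  2182: Thu/Tue  2183: Fri/Wed  2184: Sat/Fri  2185: Mon/Sat  2186: Tue/Sun  2187: Wed/Mon ✓
Both conditions hold in: 2114, 2125, 2131, 2142, 2153, 2159, 2170, 2181, 2187 — 9.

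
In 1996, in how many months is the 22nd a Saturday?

1

Check the 22nd of each month of 1996: Jan 22: Mon, Feb 22: Thu, Mar 22: Fri, Apr 22: Mon, May 22: Wed, Jun 22: Sat, Jul 22: Mon, Aug 22: Thu, Sep 22: Sun, Oct 22: Tue, Nov 22: Fri, Dec 22: Sun.
Saturday occurs in June — 1 month.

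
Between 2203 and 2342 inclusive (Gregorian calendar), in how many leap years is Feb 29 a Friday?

Leap years in 2203–2342: 34 of them.
Feb 29 weekday advances by 5 (mod 7) from one leap year to the next four years later (or differs when a century non-leap intervenes).
Leap-day weekdays: 2204:Wed 2208:Mon 2212:Sat 2216:Thu 2220:Tue 2224:Sun 2228:Fri✓ 2232:Wed 2236:Mon 2240:Sat 2244:Thu 2248:Tue 2252:Sun …(8 more)… 2288:Wed 2292:Mon 2296:Sat 2304:Mon 2308:Sat 2312:Thu 2316:Tue 2320:Sun 2324:Fri✓ 2328:Wed 2332:Mon 2336:Sat 2340:Thu
Friday: 2228, 2256, 2284, 2324 → 4.

4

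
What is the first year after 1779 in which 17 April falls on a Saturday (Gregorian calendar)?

1784

From one year to the next, a fixed date's weekday advances by 1, or by 2 when a Feb 29 lies between the two dates.
1779: April 17 is Saturday.
1780: Monday (+2)
1781: Tuesday (+1)
1782: Wednesday (+1)
1783: Thursday (+1)
1784: Saturday (+2)
17 April falls on a Saturday in 1784.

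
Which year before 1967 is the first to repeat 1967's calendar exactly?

Two years share a calendar iff Jan 1 falls on the same weekday and both are leap or both are common. 1967: Jan 1 is Sunday, common year.
1966: Jan 1 Saturday, common
1965: Jan 1 Friday, common
1964: Jan 1 Wednesday, leap
1963: Jan 1 Tuesday, common
1962: Jan 1 Monday, common
1961: Jan 1 Sunday, common
1961 matches on both conditions.

1961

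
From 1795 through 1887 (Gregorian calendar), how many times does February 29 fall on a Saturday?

3

Leap years in 1795–1887: 22 of them.
Feb 29 weekday advances by 5 (mod 7) from one leap year to the next four years later (or differs when a century non-leap intervenes).
Leap-day weekdays: 1796:Mon 1804:Wed 1808:Mon 1812:Sat✓ 1816:Thu 1820:Tue 1824:Sun 1828:Fri 1832:Wed 1836:Mon 1840:Sat✓ 1844:Thu 1848:Tue 1852:Sun 1856:Fri 1860:Wed 1864:Mon 1868:Sat✓ 1872:Thu 1876:Tue 1880:Sun 1884:Fri
Saturday: 1812, 1840, 1868 → 3.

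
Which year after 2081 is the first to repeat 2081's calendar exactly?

Two years share a calendar iff Jan 1 falls on the same weekday and both are leap or both are common. 2081: Jan 1 is Wednesday, common year.
2082: Jan 1 Thursday, common
2083: Jan 1 Friday, common
2084: Jan 1 Saturday, leap
2085: Jan 1 Monday, common
2086: Jan 1 Tuesday, common
2087: Jan 1 Wednesday, common
2087 matches on both conditions.

2087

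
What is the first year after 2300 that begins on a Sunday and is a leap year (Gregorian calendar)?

2328

Jan 1 advances by 2 weekdays after a leap year and by 1 after a common year.
2300: Jan 1 is Monday.
2301: Tuesday
2302: Wednesday
2303: Thursday
2304: Friday (leap)
2305: Sunday
2306: Monday
2307: Tuesday
2308: Wednesday (leap)
2309: Friday
2310: Saturday
2311: Sunday
2312: Monday (leap)
2313: Wednesday
2314: Thursday
2315: Friday
2316: Saturday (leap)
2317: Monday
2318: Tuesday
2319: Wednesday
2320: Thursday (leap)
2321: Saturday
2322: Sunday
2323: Monday
2324: Tuesday (leap)
2325: Thursday
2326: Friday
2327: Saturday
2328: Sunday (leap)
2328 begins on a Sunday and is a leap year.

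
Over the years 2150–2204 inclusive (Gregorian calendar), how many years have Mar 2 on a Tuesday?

8

Track Mar 2's weekday year by year (advancing +1, or +2 across a Feb 29):
  2150: Mon  2151: Tue (+1) ✓  2152: Thu (+2)  2153: Fri (+1)  2154: Sat (+1)
  2155: Sun (+1)  2156: Tue (+2) ✓  2157: Wed (+1)  2158: Thu (+1)  2159: Fri (+1)
  2160: Sun (+2)  2161: Mon (+1)  2162: Tue (+1) ✓  2163: Wed (+1)  … (27 more years) …
  2191: Wed (+1)  2192: Fri (+2)  2193: Sat (+1)  2194: Sun (+1)  2195: Mon (+1)
  2196: Wed (+2)  2197: Thu (+1)  2198: Fri (+1)  2199: Sat (+1)  2200: Sun (+1)
  2201: Mon (+1)  2202: Tue (+1) ✓  2203: Wed (+1)  2204: Fri (+2)
Tuesday years: 2151, 2156, 2162, 2173, 2179, 2184, 2190, 2202 — 8 in total.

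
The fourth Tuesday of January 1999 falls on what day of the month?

26

January 1, 1999 is a Friday, so the first Tuesday is the 5th.
The fourth Tuesday is 5 + 21 = 26.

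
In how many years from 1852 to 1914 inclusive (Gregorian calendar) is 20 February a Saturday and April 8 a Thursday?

Check each year's weekday for 20 February and April 8:
  1852: Fri/Thu  1853: Sun/Fri  1854: Mon/Sat  1855: Tue/Sun  1856: Wed/Tue  1857: Fri/Wed  1858: Sat/Thu ✓  1859: Sun/Fri  1860: Mon/Sun  1861: Wed/Mon  1862: Thu/Tue  1863: Fri/Wed  1864: Sat/Fri  1865: Mon/Sat  …(35 more)…  1901: Wed/Mon  1902: Thu/Tue  1903: Fri/Wed  1904: Sat/Fri  1905: Mon/Sat  1906: Tue/Sun  1907: Wed/Mon  1908: Thu/Wed  1909: Sat/Thu ✓  1910: Sun/Fri  1911: Mon/Sat  1912: Tue/Mon  1913: Thu/Tue  1914: Fri/Wed
Both conditions hold in: 1858, 1869, 1875, 1886, 1897, 1909 — 6.

6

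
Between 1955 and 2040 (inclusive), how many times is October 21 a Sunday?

Track October 21's weekday year by year (advancing +1, or +2 across a Feb 29):
  1955: Fri  1956: Sun (+2) ✓  1957: Mon (+1)  1958: Tue (+1)  1959: Wed (+1)
  1960: Fri (+2)  1961: Sat (+1)  1962: Sun (+1) ✓  1963: Mon (+1)  1964: Wed (+2)
  1965: Thu (+1)  1966: Fri (+1)  1967: Sat (+1)  1968: Mon (+2)  … (58 more years) …
  2027: Thu (+1)  2028: Sat (+2)  2029: Sun (+1) ✓  2030: Mon (+1)  2031: Tue (+1)
  2032: Thu (+2)  2033: Fri (+1)  2034: Sat (+1)  2035: Sun (+1) ✓  2036: Tue (+2)
  2037: Wed (+1)  2038: Thu (+1)  2039: Fri (+1)  2040: Sun (+2) ✓
Sunday years: 1956, 1962, 1973, 1979, 1984, 1990, 2001, 2007, 2012, 2018, 2029, 2035, 2040 — 13 in total.

13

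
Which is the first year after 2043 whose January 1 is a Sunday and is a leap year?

Jan 1 advances by 2 weekdays after a leap year and by 1 after a common year.
2043: Jan 1 is Thursday.
2044: Friday (leap)
2045: Sunday
2046: Monday
2047: Tuesday
2048: Wednesday (leap)
2049: Friday
2050: Saturday
2051: Sunday
2052: Monday (leap)
2053: Wednesday
2054: Thursday
2055: Friday
2056: Saturday (leap)
2057: Monday
2058: Tuesday
2059: Wednesday
2060: Thursday (leap)
2061: Saturday
2062: Sunday
2063: Monday
2064: Tuesday (leap)
2065: Thursday
2066: Friday
2067: Saturday
2068: Sunday (leap)
2068 begins on a Sunday and is a leap year.

2068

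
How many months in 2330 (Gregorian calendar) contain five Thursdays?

A month of length L has five Thursdays iff its first Thursday is on day ≤ L−28 (so day 1–3 in a 31-day month, 1–2 in a 30-day month, day 1 in a leap February).
Checking each month of 2330: Jan starts Wed (31d) ✓; Feb starts Sat (28d); Mar starts Sat (31d); Apr starts Tue (30d); May starts Thu (31d) ✓; Jun starts Sun (30d); Jul starts Tue (31d) ✓; Aug starts Fri (31d); Sep starts Mon (30d); Oct starts Wed (31d) ✓; Nov starts Sat (30d); Dec starts Mon (31d).
Five-Thursday months: January, May, July, October → 4.

4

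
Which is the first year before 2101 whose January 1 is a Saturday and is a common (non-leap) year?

2095

Jan 1 advances by 2 weekdays after a leap year and by 1 after a common year.
2101: Jan 1 is Saturday.
2100: Friday
2099: Thursday
2098: Wednesday
2097: Tuesday
2096: Sunday (leap)
2095: Saturday
2095 begins on a Saturday and is a common year.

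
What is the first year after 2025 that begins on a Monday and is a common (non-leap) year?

Jan 1 advances by 2 weekdays after a leap year and by 1 after a common year.
2025: Jan 1 is Wednesday.
2026: Thursday
2027: Friday
2028: Saturday (leap)
2029: Monday
2029 begins on a Monday and is a common year.

2029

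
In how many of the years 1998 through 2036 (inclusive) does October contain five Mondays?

October has 31 days; it has five Mondays when Monday falls among the first (month-length − 28) days — i.e. when October 1 is one of Monday/Sunday/Saturday.
October 1 by year: 1998:Thu 1999:Fri 2000:Sun✓ 2001:Mon✓ 2002:Tue 2003:Wed 2004:Fri 2005:Sat✓ 2006:Sun✓ 2007:Mon✓ 2008:Wed 2009:Thu 2010:Fri 2011:Sat✓ 2012:Mon✓ …(9 more)… 2022:Sat✓ 2023:Sun✓ 2024:Tue 2025:Wed 2026:Thu 2027:Fri 2028:Sun✓ 2029:Mon✓ 2030:Tue 2031:Wed 2032:Fri 2033:Sat✓ 2034:Sun✓ 2035:Mon✓ 2036:Wed
Years with five Mondays: 2000, 2001, 2005, 2006, 2007, 2011, 2012, 2016, 2017, 2018, 2022, 2023, 2028, 2029, 2033, 2034, 2035 → 17.

17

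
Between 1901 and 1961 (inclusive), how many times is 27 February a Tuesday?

8

Track 27 February's weekday year by year (advancing +1, or +2 across a Feb 29):
  1901: Wed  1902: Thu (+1)  1903: Fri (+1)  1904: Sat (+1)  1905: Mon (+2)
  1906: Tue (+1) ✓  1907: Wed (+1)  1908: Thu (+1)  1909: Sat (+2)  1910: Sun (+1)
  1911: Mon (+1)  1912: Tue (+1) ✓  1913: Thu (+2)  1914: Fri (+1)  … (33 more years) …
  1948: Fri (+1)  1949: Sun (+2)  1950: Mon (+1)  1951: Tue (+1) ✓  1952: Wed (+1)
  1953: Fri (+2)  1954: Sat (+1)  1955: Sun (+1)  1956: Mon (+1)  1957: Wed (+2)
  1958: Thu (+1)  1959: Fri (+1)  1960: Sat (+1)  1961: Mon (+2)
Tuesday years: 1906, 1912, 1917, 1923, 1934, 1940, 1945, 1951 — 8 in total.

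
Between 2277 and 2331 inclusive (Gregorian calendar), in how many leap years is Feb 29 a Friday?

2

Leap years in 2277–2331: 12 of them.
Feb 29 weekday advances by 5 (mod 7) from one leap year to the next four years later (or differs when a century non-leap intervenes).
Leap-day weekdays: 2280:Sun 2284:Fri✓ 2288:Wed 2292:Mon 2296:Sat 2304:Mon 2308:Sat 2312:Thu 2316:Tue 2320:Sun 2324:Fri✓ 2328:Wed
Friday: 2284, 2324 → 2.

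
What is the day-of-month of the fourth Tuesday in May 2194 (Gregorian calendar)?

27

May 1, 2194 is a Thursday, so the first Tuesday is the 6th.
The fourth Tuesday is 6 + 21 = 27.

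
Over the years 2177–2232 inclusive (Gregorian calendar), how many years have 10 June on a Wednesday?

Track 10 June's weekday year by year (advancing +1, or +2 across a Feb 29):
  2177: Tue  2178: Wed (+1) ✓  2179: Thu (+1)  2180: Sat (+2)  2181: Sun (+1)
  2182: Mon (+1)  2183: Tue (+1)  2184: Thu (+2)  2185: Fri (+1)  2186: Sat (+1)
  2187: Sun (+1)  2188: Tue (+2)  2189: Wed (+1) ✓  2190: Thu (+1)  … (28 more years) …
  2219: Thu (+1)  2220: Sat (+2)  2221: Sun (+1)  2222: Mon (+1)  2223: Tue (+1)
  2224: Thu (+2)  2225: Fri (+1)  2226: Sat (+1)  2227: Sun (+1)  2228: Tue (+2)
  2229: Wed (+1) ✓  2230: Thu (+1)  2231: Fri (+1)  2232: Sun (+2)
Wednesday years: 2178, 2189, 2195, 2201, 2207, 2212, 2218, 2229 — 8 in total.

8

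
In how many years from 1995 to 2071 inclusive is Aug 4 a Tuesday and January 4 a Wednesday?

Check each year's weekday for Aug 4 and January 4:
  1995: Fri/Wed  1996: Sun/Thu  1997: Mon/Sat  1998: Tue/Sun  1999: Wed/Mon  2000: Fri/Tue  2001: Sat/Thu  2002: Sun/Fri  2003: Mon/Sat  2004: Wed/Sun  2005: Thu/Tue  2006: Fri/Wed  2007: Sat/Thu  2008: Mon/Fri  …(49 more)…  2058: Sun/Fri  2059: Mon/Sat  2060: Wed/Sun  2061: Thu/Tue  2062: Fri/Wed  2063: Sat/Thu  2064: Mon/Fri  2065: Tue/Sun  2066: Wed/Mon  2067: Thu/Tue  2068: Sat/Wed  2069: Sun/Fri  2070: Mon/Sat  2071: Tue/Sun
Both conditions hold in: no year — 0.

0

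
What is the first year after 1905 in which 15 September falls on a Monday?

1913

From one year to the next, a fixed date's weekday advances by 1, or by 2 when a Feb 29 lies between the two dates.
1905: September 15 is Friday.
1906: Saturday (+1)
1907: Sunday (+1)
1908: Tuesday (+2)
1909: Wednesday (+1)
1910: Thursday (+1)
1911: Friday (+1)
1912: Sunday (+2)
1913: Monday (+1)
15 September falls on a Monday in 1913.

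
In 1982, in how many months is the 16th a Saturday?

2

Check the 16th of each month of 1982: Jan 16: Sat, Feb 16: Tue, Mar 16: Tue, Apr 16: Fri, May 16: Sun, Jun 16: Wed, Jul 16: Fri, Aug 16: Mon, Sep 16: Thu, Oct 16: Sat, Nov 16: Tue, Dec 16: Thu.
Saturday occurs in January, October — 2 months.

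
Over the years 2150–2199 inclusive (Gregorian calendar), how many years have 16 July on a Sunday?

7

Track 16 July's weekday year by year (advancing +1, or +2 across a Feb 29):
  2150: Thu  2151: Fri (+1)  2152: Sun (+2) ✓  2153: Mon (+1)  2154: Tue (+1)
  2155: Wed (+1)  2156: Fri (+2)  2157: Sat (+1)  2158: Sun (+1) ✓  2159: Mon (+1)
  2160: Wed (+2)  2161: Thu (+1)  2162: Fri (+1)  2163: Sat (+1)  … (22 more years) …
  2186: Sun (+1) ✓  2187: Mon (+1)  2188: Wed (+2)  2189: Thu (+1)  2190: Fri (+1)
  2191: Sat (+1)  2192: Mon (+2)  2193: Tue (+1)  2194: Wed (+1)  2195: Thu (+1)
  2196: Sat (+2)  2197: Sun (+1) ✓  2198: Mon (+1)  2199: Tue (+1)
Sunday years: 2152, 2158, 2169, 2175, 2180, 2186, 2197 — 7 in total.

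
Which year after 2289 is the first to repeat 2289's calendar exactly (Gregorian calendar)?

Two years share a calendar iff Jan 1 falls on the same weekday and both are leap or both are common. 2289: Jan 1 is Tuesday, common year.
2290: Jan 1 Wednesday, common
2291: Jan 1 Thursday, common
2292: Jan 1 Friday, leap
2293: Jan 1 Sunday, common
2294: Jan 1 Monday, common
2295: Jan 1 Tuesday, common
2295 matches on both conditions.

2295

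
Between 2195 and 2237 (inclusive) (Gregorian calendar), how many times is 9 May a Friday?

Track 9 May's weekday year by year (advancing +1, or +2 across a Feb 29):
  2195: Sat  2196: Mon (+2)  2197: Tue (+1)  2198: Wed (+1)  2199: Thu (+1)
  2200: Fri (+1) ✓  2201: Sat (+1)  2202: Sun (+1)  2203: Mon (+1)  2204: Wed (+2)
  2205: Thu (+1)  2206: Fri (+1) ✓  2207: Sat (+1)  2208: Mon (+2)  … (15 more years) …
  2224: Sun (+2)  2225: Mon (+1)  2226: Tue (+1)  2227: Wed (+1)  2228: Fri (+2) ✓
  2229: Sat (+1)  2230: Sun (+1)  2231: Mon (+1)  2232: Wed (+2)  2233: Thu (+1)
  2234: Fri (+1) ✓  2235: Sat (+1)  2236: Mon (+2)  2237: Tue (+1)
Friday years: 2200, 2206, 2217, 2223, 2228, 2234 — 6 in total.

6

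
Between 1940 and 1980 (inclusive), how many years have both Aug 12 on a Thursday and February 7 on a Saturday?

Check each year's weekday for Aug 12 and February 7:
  1940: Mon/Wed  1941: Tue/Fri  1942: Wed/Sat  1943: Thu/Sun  1944: Sat/Mon  1945: Sun/Wed  1946: Mon/Thu  1947: Tue/Fri  1948: Thu/Sat ✓  1949: Fri/Mon  1950: Sat/Tue  1951: Sun/Wed  1952: Tue/Thu  1953: Wed/Sat  …(13 more)…  1967: Sat/Tue  1968: Mon/Wed  1969: Tue/Fri  1970: Wed/Sat  1971: Thu/Sun  1972: Sat/Mon  1973: Sun/Wed  1974: Mon/Thu  1975: Tue/Fri  1976: Thu/Sat ✓  1977: Fri/Mon  1978: Sat/Tue  1979: Sun/Wed  1980: Tue/Thu
Both conditions hold in: 1948, 1976 — 2.

2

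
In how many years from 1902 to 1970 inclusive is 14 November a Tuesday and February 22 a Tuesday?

2

Check each year's weekday for 14 November and February 22:
  1902: Fri/Sat  1903: Sat/Sun  1904: Mon/Mon  1905: Tue/Wed  1906: Wed/Thu  1907: Thu/Fri  1908: Sat/Sat  1909: Sun/Mon  1910: Mon/Tue  1911: Tue/Wed  1912: Thu/Thu  1913: Fri/Sat  1914: Sat/Sun  1915: Sun/Mon  …(41 more)…  1957: Thu/Fri  1958: Fri/Sat  1959: Sat/Sun  1960: Mon/Mon  1961: Tue/Wed  1962: Wed/Thu  1963: Thu/Fri  1964: Sat/Sat  1965: Sun/Mon  1966: Mon/Tue  1967: Tue/Wed  1968: Thu/Thu  1969: Fri/Sat  1970: Sat/Sun
Both conditions hold in: 1916, 1944 — 2.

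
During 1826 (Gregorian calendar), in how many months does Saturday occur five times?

A month of length L has five Saturdays iff its first Saturday is on day ≤ L−28 (so day 1–3 in a 31-day month, 1–2 in a 30-day month, day 1 in a leap February).
Checking each month of 1826: Jan starts Sun (31d); Feb starts Wed (28d); Mar starts Wed (31d); Apr starts Sat (30d) ✓; May starts Mon (31d); Jun starts Thu (30d); Jul starts Sat (31d) ✓; Aug starts Tue (31d); Sep starts Fri (30d) ✓; Oct starts Sun (31d); Nov starts Wed (30d); Dec starts Fri (31d) ✓.
Five-Saturday months: April, July, September, December → 4.

4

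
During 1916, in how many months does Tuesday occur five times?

4

A month of length L has five Tuesdays iff its first Tuesday is on day ≤ L−28 (so day 1–3 in a 31-day month, 1–2 in a 30-day month, day 1 in a leap February).
Checking each month of 1916: Jan starts Sat (31d); Feb starts Tue (29d) ✓; Mar starts Wed (31d); Apr starts Sat (30d); May starts Mon (31d) ✓; Jun starts Thu (30d); Jul starts Sat (31d); Aug starts Tue (31d) ✓; Sep starts Fri (30d); Oct starts Sun (31d) ✓; Nov starts Wed (30d); Dec starts Fri (31d).
Five-Tuesday months: February, May, August, October → 4.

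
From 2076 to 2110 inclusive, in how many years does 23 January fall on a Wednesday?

5

Track 23 January's weekday year by year (advancing +1, or +2 across a Feb 29):
  2076: Thu  2077: Sat (+2)  2078: Sun (+1)  2079: Mon (+1)  2080: Tue (+1)
  2081: Thu (+2)  2082: Fri (+1)  2083: Sat (+1)  2084: Sun (+1)  2085: Tue (+2)
  2086: Wed (+1) ✓  2087: Thu (+1)  2088: Fri (+1)  2089: Sun (+2)  … (7 more years) …
  2097: Wed (+2) ✓  2098: Thu (+1)  2099: Fri (+1)  2100: Sat (+1)  2101: Sun (+1)
  2102: Mon (+1)  2103: Tue (+1)  2104: Wed (+1) ✓  2105: Fri (+2)  2106: Sat (+1)
  2107: Sun (+1)  2108: Mon (+1)  2109: Wed (+2) ✓  2110: Thu (+1)
Wednesday years: 2086, 2092, 2097, 2104, 2109 — 5 in total.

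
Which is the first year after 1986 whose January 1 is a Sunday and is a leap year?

2012

Jan 1 advances by 2 weekdays after a leap year and by 1 after a common year.
1986: Jan 1 is Wednesday.
1987: Thursday
1988: Friday (leap)
1989: Sunday
1990: Monday
1991: Tuesday
1992: Wednesday (leap)
1993: Friday
1994: Saturday
1995: Sunday
1996: Monday (leap)
1997: Wednesday
1998: Thursday
1999: Friday
2000: Saturday (leap)
2001: Monday
2002: Tuesday
2003: Wednesday
2004: Thursday (leap)
2005: Saturday
2006: Sunday
2007: Monday
2008: Tuesday (leap)
2009: Thursday
2010: Friday
2011: Saturday
2012: Sunday (leap)
2012 begins on a Sunday and is a leap year.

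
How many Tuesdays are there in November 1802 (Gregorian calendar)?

November 1802 has 30 days and begins on Monday.
The first Tuesday is November 2.
Tuesdays fall on 2, 9, 16, 23, 30 — that's 5.

5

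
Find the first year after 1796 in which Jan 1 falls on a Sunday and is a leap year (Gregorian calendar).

1804

Jan 1 advances by 2 weekdays after a leap year and by 1 after a common year.
1796: Jan 1 is Friday (leap).
1797: Sunday
1798: Monday
1799: Tuesday
1800: Wednesday
1801: Thursday
1802: Friday
1803: Saturday
1804: Sunday (leap)
1804 begins on a Sunday and is a leap year.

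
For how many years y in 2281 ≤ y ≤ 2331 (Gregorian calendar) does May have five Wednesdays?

May has 31 days; it has five Wednesdays when Wednesday falls among the first (month-length − 28) days — i.e. when May 1 is one of Wednesday/Tuesday/Monday.
May 1 by year: 2281:Sun 2282:Mon✓ 2283:Tue✓ 2284:Thu 2285:Fri 2286:Sat 2287:Sun 2288:Tue✓ 2289:Wed✓ 2290:Thu 2291:Fri 2292:Sun 2293:Mon✓ 2294:Tue✓ 2295:Wed✓ …(21 more)… 2317:Tue✓ 2318:Wed✓ 2319:Thu 2320:Sat 2321:Sun 2322:Mon✓ 2323:Tue✓ 2324:Thu 2325:Fri 2326:Sat 2327:Sun 2328:Tue✓ 2329:Wed✓ 2330:Thu 2331:Fri
Years with five Wednesdays: 2282, 2283, 2288, 2289, 2293, 2294, 2295, 2299, 2300, 2301, 2305, 2306, 2307, 2311, 2312, 2316, 2317, 2318, 2322, 2323, 2328, 2329 → 22.

22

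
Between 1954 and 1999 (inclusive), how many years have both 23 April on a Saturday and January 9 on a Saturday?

2

Check each year's weekday for 23 April and January 9:
  1954: Fri/Sat  1955: Sat/Sun  1956: Mon/Mon  1957: Tue/Wed  1958: Wed/Thu  1959: Thu/Fri  1960: Sat/Sat ✓  1961: Sun/Mon  1962: Mon/Tue  1963: Tue/Wed  1964: Thu/Thu  1965: Fri/Sat  1966: Sat/Sun  1967: Sun/Mon  …(18 more)…  1986: Wed/Thu  1987: Thu/Fri  1988: Sat/Sat ✓  1989: Sun/Mon  1990: Mon/Tue  1991: Tue/Wed  1992: Thu/Thu  1993: Fri/Sat  1994: Sat/Sun  1995: Sun/Mon  1996: Tue/Tue  1997: Wed/Thu  1998: Thu/Fri  1999: Fri/Sat
Both conditions hold in: 1960, 1988 — 2.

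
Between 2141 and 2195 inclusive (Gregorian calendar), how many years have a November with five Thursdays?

16

November has 30 days; it has five Thursdays when Thursday falls among the first (month-length − 28) days — i.e. when November 1 is one of Thursday/Wednesday.
November 1 by year: 2141:Wed✓ 2142:Thu✓ 2143:Fri 2144:Sun 2145:Mon 2146:Tue 2147:Wed✓ 2148:Fri 2149:Sat 2150:Sun 2151:Mon 2152:Wed✓ 2153:Thu✓ 2154:Fri 2155:Sat …(25 more)… 2181:Thu✓ 2182:Fri 2183:Sat 2184:Mon 2185:Tue 2186:Wed✓ 2187:Thu✓ 2188:Sat 2189:Sun 2190:Mon 2191:Tue 2192:Thu✓ 2193:Fri 2194:Sat 2195:Sun
Years with five Thursdays: 2141, 2142, 2147, 2152, 2153, 2158, 2159, 2164, 2169, 2170, 2175, 2180, 2181, 2186, 2187, 2192 → 16.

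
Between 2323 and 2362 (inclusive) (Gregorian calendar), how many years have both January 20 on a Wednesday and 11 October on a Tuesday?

Check each year's weekday for January 20 and 11 October:
  2323: Sat/Thu  2324: Sun/Sat  2325: Tue/Sun  2326: Wed/Mon  2327: Thu/Tue  2328: Fri/Thu  2329: Sun/Fri  2330: Mon/Sat  2331: Tue/Sun  2332: Wed/Tue ✓  2333: Fri/Wed  2334: Sat/Thu  2335: Sun/Fri  2336: Mon/Sun  …(12 more)…  2349: Thu/Tue  2350: Fri/Wed  2351: Sat/Thu  2352: Sun/Sat  2353: Tue/Sun  2354: Wed/Mon  2355: Thu/Tue  2356: Fri/Thu  2357: Sun/Fri  2358: Mon/Sat  2359: Tue/Sun  2360: Wed/Tue ✓  2361: Fri/Wed  2362: Sat/Thu
Both conditions hold in: 2332, 2360 — 2.

2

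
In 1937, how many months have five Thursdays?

A month of length L has five Thursdays iff its first Thursday is on day ≤ L−28 (so day 1–3 in a 31-day month, 1–2 in a 30-day month, day 1 in a leap February).
Checking each month of 1937: Jan starts Fri (31d); Feb starts Mon (28d); Mar starts Mon (31d); Apr starts Thu (30d) ✓; May starts Sat (31d); Jun starts Tue (30d); Jul starts Thu (31d) ✓; Aug starts Sun (31d); Sep starts Wed (30d) ✓; Oct starts Fri (31d); Nov starts Mon (30d); Dec starts Wed (31d) ✓.
Five-Thursday months: April, July, September, December → 4.

4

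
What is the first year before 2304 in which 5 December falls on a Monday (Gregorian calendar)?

From one year to the next, a fixed date's weekday advances by 1, or by 2 when a Feb 29 lies between the two dates.
2304: December 5 is Monday.
2303: Saturday (−2)
2302: Friday (−1)
2301: Thursday (−1)
2300: Wednesday (−1)
2299: Tuesday (−1)
2298: Monday (−1)
5 December falls on a Monday in 2298.

2298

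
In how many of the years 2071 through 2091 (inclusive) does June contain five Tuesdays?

June has 30 days; it has five Tuesdays when Tuesday falls among the first (month-length − 28) days — i.e. when June 1 is one of Tuesday/Monday.
June 1 by year: 2071:Mon✓ 2072:Wed 2073:Thu 2074:Fri 2075:Sat 2076:Mon✓ 2077:Tue✓ 2078:Wed 2079:Thu 2080:Sat 2081:Sun 2082:Mon✓ 2083:Tue✓ 2084:Thu 2085:Fri 2086:Sat 2087:Sun 2088:Tue✓ 2089:Wed 2090:Thu 2091:Fri
Years with five Tuesdays: 2071, 2076, 2077, 2082, 2083, 2088 → 6.

6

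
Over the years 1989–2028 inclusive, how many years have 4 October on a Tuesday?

Track 4 October's weekday year by year (advancing +1, or +2 across a Feb 29):
  1989: Wed  1990: Thu (+1)  1991: Fri (+1)  1992: Sun (+2)  1993: Mon (+1)
  1994: Tue (+1) ✓  1995: Wed (+1)  1996: Fri (+2)  1997: Sat (+1)  1998: Sun (+1)
  1999: Mon (+1)  2000: Wed (+2)  2001: Thu (+1)  2002: Fri (+1)  … (12 more years) …
  2015: Sun (+1)  2016: Tue (+2) ✓  2017: Wed (+1)  2018: Thu (+1)  2019: Fri (+1)
  2020: Sun (+2)  2021: Mon (+1)  2022: Tue (+1) ✓  2023: Wed (+1)  2024: Fri (+2)
  2025: Sat (+1)  2026: Sun (+1)  2027: Mon (+1)  2028: Wed (+2)
Tuesday years: 1994, 2005, 2011, 2016, 2022 — 5 in total.

5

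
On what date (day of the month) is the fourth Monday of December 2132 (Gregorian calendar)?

December 1, 2132 is a Monday, so the first Monday is the 1st.
The fourth Monday is 1 + 21 = 22.

22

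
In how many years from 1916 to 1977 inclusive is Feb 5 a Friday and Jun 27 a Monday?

2

Check each year's weekday for Feb 5 and Jun 27:
  1916: Sat/Tue  1917: Mon/Wed  1918: Tue/Thu  1919: Wed/Fri  1920: Thu/Sun  1921: Sat/Mon  1922: Sun/Tue  1923: Mon/Wed  1924: Tue/Fri  1925: Thu/Sat  1926: Fri/Sun  1927: Sat/Mon  1928: Sun/Wed  1929: Tue/Thu  …(34 more)…  1964: Wed/Sat  1965: Fri/Sun  1966: Sat/Mon  1967: Sun/Tue  1968: Mon/Thu  1969: Wed/Fri  1970: Thu/Sat  1971: Fri/Sun  1972: Sat/Tue  1973: Mon/Wed  1974: Tue/Thu  1975: Wed/Fri  1976: Thu/Sun  1977: Sat/Mon
Both conditions hold in: 1932, 1960 — 2.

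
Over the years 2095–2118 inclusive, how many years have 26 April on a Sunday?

4

Track 26 April's weekday year by year (advancing +1, or +2 across a Feb 29):
  2095: Tue  2096: Thu (+2)  2097: Fri (+1)  2098: Sat (+1)  2099: Sun (+1) ✓
  2100: Mon (+1)  2101: Tue (+1)  2102: Wed (+1)  2103: Thu (+1)  2104: Sat (+2)
  2105: Sun (+1) ✓  2106: Mon (+1)  2107: Tue (+1)  2108: Thu (+2)  2109: Fri (+1)
  2110: Sat (+1)  2111: Sun (+1) ✓  2112: Tue (+2)  2113: Wed (+1)  2114: Thu (+1)
  2115: Fri (+1)  2116: Sun (+2) ✓  2117: Mon (+1)  2118: Tue (+1)
Sunday years: 2099, 2105, 2111, 2116 — 4 in total.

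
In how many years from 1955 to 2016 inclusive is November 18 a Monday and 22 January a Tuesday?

7

Check each year's weekday for November 18 and 22 January:
  1955: Fri/Sat  1956: Sun/Sun  1957: Mon/Tue ✓  1958: Tue/Wed  1959: Wed/Thu  1960: Fri/Fri  1961: Sat/Sun  1962: Sun/Mon  1963: Mon/Tue ✓  1964: Wed/Wed  1965: Thu/Fri  1966: Fri/Sat  1967: Sat/Sun  1968: Mon/Mon  …(34 more)…  2003: Tue/Wed  2004: Thu/Thu  2005: Fri/Sat  2006: Sat/Sun  2007: Sun/Mon  2008: Tue/Tue  2009: Wed/Thu  2010: Thu/Fri  2011: Fri/Sat  2012: Sun/Sun  2013: Mon/Tue ✓  2014: Tue/Wed  2015: Wed/Thu  2016: Fri/Fri
Both conditions hold in: 1957, 1963, 1974, 1985, 1991, 2002, 2013 — 7.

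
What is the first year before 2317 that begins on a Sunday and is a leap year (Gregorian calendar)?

2288

Jan 1 advances by 2 weekdays after a leap year and by 1 after a common year.
2317: Jan 1 is Monday.
2316: Saturday (leap)
2315: Friday
2314: Thursday
2313: Wednesday
2312: Monday (leap)
2311: Sunday
2310: Saturday
2309: Friday
2308: Wednesday (leap)
2307: Tuesday
2306: Monday
2305: Sunday
2304: Friday (leap)
2303: Thursday
2302: Wednesday
2301: Tuesday
2300: Monday
2299: Sunday
2298: Saturday
2297: Friday
2296: Wednesday (leap)
2295: Tuesday
2294: Monday
2293: Sunday
2292: Friday (leap)
2291: Thursday
2290: Wednesday
2289: Tuesday
2288: Sunday (leap)
2288 begins on a Sunday and is a leap year.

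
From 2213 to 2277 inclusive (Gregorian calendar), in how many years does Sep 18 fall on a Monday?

Track Sep 18's weekday year by year (advancing +1, or +2 across a Feb 29):
  2213: Sat  2214: Sun (+1)  2215: Mon (+1) ✓  2216: Wed (+2)  2217: Thu (+1)
  2218: Fri (+1)  2219: Sat (+1)  2220: Mon (+2) ✓  2221: Tue (+1)  2222: Wed (+1)
  2223: Thu (+1)  2224: Sat (+2)  2225: Sun (+1)  2226: Mon (+1) ✓  … (37 more years) …
  2264: Sun (+2)  2265: Mon (+1) ✓  2266: Tue (+1)  2267: Wed (+1)  2268: Fri (+2)
  2269: Sat (+1)  2270: Sun (+1)  2271: Mon (+1) ✓  2272: Wed (+2)  2273: Thu (+1)
  2274: Fri (+1)  2275: Sat (+1)  2276: Mon (+2) ✓  2277: Tue (+1)
Monday years: 2215, 2220, 2226, 2237, 2243, 2248, 2254, 2265, 2271, 2276 — 10 in total.

10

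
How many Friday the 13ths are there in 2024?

Check the 13th of each month of 2024: Jan 13: Sat, Feb 13: Tue, Mar 13: Wed, Apr 13: Sat, May 13: Mon, Jun 13: Thu, Jul 13: Sat, Aug 13: Tue, Sep 13: Fri, Oct 13: Sun, Nov 13: Wed, Dec 13: Fri.
Friday occurs in September, December — 2 months.

2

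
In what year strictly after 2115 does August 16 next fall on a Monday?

2117

From one year to the next, a fixed date's weekday advances by 1, or by 2 when a Feb 29 lies between the two dates.
2115: August 16 is Friday.
2116: Sunday (+2)
2117: Monday (+1)
August 16 falls on a Monday in 2117.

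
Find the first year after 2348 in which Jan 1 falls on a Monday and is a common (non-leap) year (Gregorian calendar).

2351

Jan 1 advances by 2 weekdays after a leap year and by 1 after a common year.
2348: Jan 1 is Thursday (leap).
2349: Saturday
2350: Sunday
2351: Monday
2351 begins on a Monday and is a common year.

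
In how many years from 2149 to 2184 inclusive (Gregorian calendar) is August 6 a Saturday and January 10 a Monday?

3

Check each year's weekday for August 6 and January 10:
  2149: Wed/Fri  2150: Thu/Sat  2151: Fri/Sun  2152: Sun/Mon  2153: Mon/Wed  2154: Tue/Thu  2155: Wed/Fri  2156: Fri/Sat  2157: Sat/Mon ✓  2158: Sun/Tue  2159: Mon/Wed  2160: Wed/Thu  2161: Thu/Sat  2162: Fri/Sun  …(8 more)…  2171: Tue/Thu  2172: Thu/Fri  2173: Fri/Sun  2174: Sat/Mon ✓  2175: Sun/Tue  2176: Tue/Wed  2177: Wed/Fri  2178: Thu/Sat  2179: Fri/Sun  2180: Sun/Mon  2181: Mon/Wed  2182: Tue/Thu  2183: Wed/Fri  2184: Fri/Sat
Both conditions hold in: 2157, 2163, 2174 — 3.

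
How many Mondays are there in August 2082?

August 2082 has 31 days and begins on Saturday.
The first Monday is August 3.
Mondays fall on 3, 10, 17, 24, 31 — that's 5.

5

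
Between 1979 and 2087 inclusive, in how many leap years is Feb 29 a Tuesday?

Leap years in 1979–2087: 27 of them.
Feb 29 weekday advances by 5 (mod 7) from one leap year to the next four years later (or differs when a century non-leap intervenes).
Leap-day weekdays: 1980:Fri 1984:Wed 1988:Mon 1992:Sat 1996:Thu 2000:Tue✓ 2004:Sun 2008:Fri 2012:Wed 2016:Mon 2020:Sat 2024:Thu 2028:Tue✓ 2032:Sun 2036:Fri 2040:Wed 2044:Mon 2048:Sat 2052:Thu 2056:Tue✓ 2060:Sun 2064:Fri 2068:Wed 2072:Mon 2076:Sat 2080:Thu 2084:Tue✓
Tuesday: 2000, 2028, 2056, 2084 → 4.

4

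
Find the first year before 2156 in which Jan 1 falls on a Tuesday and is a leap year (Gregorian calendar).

2132

Jan 1 advances by 2 weekdays after a leap year and by 1 after a common year.
2156: Jan 1 is Thursday (leap).
2155: Wednesday
2154: Tuesday
2153: Monday
2152: Saturday (leap)
2151: Friday
2150: Thursday
2149: Wednesday
2148: Monday (leap)
2147: Sunday
2146: Saturday
2145: Friday
2144: Wednesday (leap)
2143: Tuesday
2142: Monday
2141: Sunday
2140: Friday (leap)
2139: Thursday
2138: Wednesday
2137: Tuesday
2136: Sunday (leap)
2135: Saturday
2134: Friday
2133: Thursday
2132: Tuesday (leap)
2132 begins on a Tuesday and is a leap year.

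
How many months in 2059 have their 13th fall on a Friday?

Check the 13th of each month of 2059: Jan 13: Mon, Feb 13: Thu, Mar 13: Thu, Apr 13: Sun, May 13: Tue, Jun 13: Fri, Jul 13: Sun, Aug 13: Wed, Sep 13: Sat, Oct 13: Mon, Nov 13: Thu, Dec 13: Sat.
Friday occurs in June — 1 month.

1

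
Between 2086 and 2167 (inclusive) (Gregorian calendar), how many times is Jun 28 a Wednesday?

10

Track Jun 28's weekday year by year (advancing +1, or +2 across a Feb 29):
  2086: Fri  2087: Sat (+1)  2088: Mon (+2)  2089: Tue (+1)  2090: Wed (+1) ✓
  2091: Thu (+1)  2092: Sat (+2)  2093: Sun (+1)  2094: Mon (+1)  2095: Tue (+1)
  2096: Thu (+2)  2097: Fri (+1)  2098: Sat (+1)  2099: Sun (+1)  … (54 more years) …
  2154: Fri (+1)  2155: Sat (+1)  2156: Mon (+2)  2157: Tue (+1)  2158: Wed (+1) ✓
  2159: Thu (+1)  2160: Sat (+2)  2161: Sun (+1)  2162: Mon (+1)  2163: Tue (+1)
  2164: Thu (+2)  2165: Fri (+1)  2166: Sat (+1)  2167: Sun (+1)
Wednesday years: 2090, 2102, 2113, 2119, 2124, 2130, 2141, 2147, 2152, 2158 — 10 in total.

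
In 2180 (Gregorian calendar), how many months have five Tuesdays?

4

A month of length L has five Tuesdays iff its first Tuesday is on day ≤ L−28 (so day 1–3 in a 31-day month, 1–2 in a 30-day month, day 1 in a leap February).
Checking each month of 2180: Jan starts Sat (31d); Feb starts Tue (29d) ✓; Mar starts Wed (31d); Apr starts Sat (30d); May starts Mon (31d) ✓; Jun starts Thu (30d); Jul starts Sat (31d); Aug starts Tue (31d) ✓; Sep starts Fri (30d); Oct starts Sun (31d) ✓; Nov starts Wed (30d); Dec starts Fri (31d).
Five-Tuesday months: February, May, August, October → 4.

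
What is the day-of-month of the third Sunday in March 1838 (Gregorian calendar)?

18

March 1, 1838 is a Thursday, so the first Sunday is the 4th.
The third Sunday is 4 + 14 = 18.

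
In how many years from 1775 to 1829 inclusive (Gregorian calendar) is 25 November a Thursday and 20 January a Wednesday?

5

Check each year's weekday for 25 November and 20 January:
  1775: Sat/Fri  1776: Mon/Sat  1777: Tue/Mon  1778: Wed/Tue  1779: Thu/Wed ✓  1780: Sat/Thu  1781: Sun/Sat  1782: Mon/Sun  1783: Tue/Mon  1784: Thu/Tue  1785: Fri/Thu  1786: Sat/Fri  1787: Sun/Sat  1788: Tue/Sun  …(27 more)…  1816: Mon/Sat  1817: Tue/Mon  1818: Wed/Tue  1819: Thu/Wed ✓  1820: Sat/Thu  1821: Sun/Sat  1822: Mon/Sun  1823: Tue/Mon  1824: Thu/Tue  1825: Fri/Thu  1826: Sat/Fri  1827: Sun/Sat  1828: Tue/Sun  1829: Wed/Tue
Both conditions hold in: 1779, 1790, 1802, 1813, 1819 — 5.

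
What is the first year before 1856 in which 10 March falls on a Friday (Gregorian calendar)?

From one year to the next, a fixed date's weekday advances by 1, or by 2 when a Feb 29 lies between the two dates.
1856: March 10 is Monday.
1855: Saturday (−2)
1854: Friday (−1)
10 March falls on a Friday in 1854.

1854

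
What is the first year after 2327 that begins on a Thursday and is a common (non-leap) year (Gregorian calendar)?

2331

Jan 1 advances by 2 weekdays after a leap year and by 1 after a common year.
2327: Jan 1 is Saturday.
2328: Sunday (leap)
2329: Tuesday
2330: Wednesday
2331: Thursday
2331 begins on a Thursday and is a common year.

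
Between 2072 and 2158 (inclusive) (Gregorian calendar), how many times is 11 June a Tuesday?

Track 11 June's weekday year by year (advancing +1, or +2 across a Feb 29):
  2072: Sat  2073: Sun (+1)  2074: Mon (+1)  2075: Tue (+1) ✓  2076: Thu (+2)
  2077: Fri (+1)  2078: Sat (+1)  2079: Sun (+1)  2080: Tue (+2) ✓  2081: Wed (+1)
  2082: Thu (+1)  2083: Fri (+1)  2084: Sun (+2)  2085: Mon (+1)  … (59 more years) …
  2145: Fri (+1)  2146: Sat (+1)  2147: Sun (+1)  2148: Tue (+2) ✓  2149: Wed (+1)
  2150: Thu (+1)  2151: Fri (+1)  2152: Sun (+2)  2153: Mon (+1)  2154: Tue (+1) ✓
  2155: Wed (+1)  2156: Fri (+2)  2157: Sat (+1)  2158: Sun (+1)
Tuesday years: 2075, 2080, 2086, 2097, 2109, 2115, 2120, 2126, 2137, 2143, 2148, 2154 — 12 in total.

12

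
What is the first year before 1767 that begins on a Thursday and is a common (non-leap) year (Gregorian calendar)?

Jan 1 advances by 2 weekdays after a leap year and by 1 after a common year.
1767: Jan 1 is Thursday.
1766: Wednesday
1765: Tuesday
1764: Sunday (leap)
1763: Saturday
1762: Friday
1761: Thursday
1761 begins on a Thursday and is a common year.

1761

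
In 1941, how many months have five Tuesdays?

4

A month of length L has five Tuesdays iff its first Tuesday is on day ≤ L−28 (so day 1–3 in a 31-day month, 1–2 in a 30-day month, day 1 in a leap February).
Checking each month of 1941: Jan starts Wed (31d); Feb starts Sat (28d); Mar starts Sat (31d); Apr starts Tue (30d) ✓; May starts Thu (31d); Jun starts Sun (30d); Jul starts Tue (31d) ✓; Aug starts Fri (31d); Sep starts Mon (30d) ✓; Oct starts Wed (31d); Nov starts Sat (30d); Dec starts Mon (31d) ✓.
Five-Tuesday months: April, July, September, December → 4.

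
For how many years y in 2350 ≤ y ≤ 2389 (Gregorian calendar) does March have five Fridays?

March has 31 days; it has five Fridays when Friday falls among the first (month-length − 28) days — i.e. when March 1 is one of Friday/Thursday/Wednesday.
March 1 by year: 2350:Wed✓ 2351:Thu✓ 2352:Sat 2353:Sun 2354:Mon 2355:Tue 2356:Thu✓ 2357:Fri✓ 2358:Sat 2359:Sun 2360:Tue 2361:Wed✓ 2362:Thu✓ 2363:Fri✓ 2364:Sun …(10 more)… 2375:Sat 2376:Mon 2377:Tue 2378:Wed✓ 2379:Thu✓ 2380:Sat 2381:Sun 2382:Mon 2383:Tue 2384:Thu✓ 2385:Fri✓ 2386:Sat 2387:Sun 2388:Tue 2389:Wed✓
Years with five Fridays: 2350, 2351, 2356, 2357, 2361, 2362, 2363, 2367, 2368, 2372, 2373, 2374, 2378, 2379, 2384, 2385, 2389 → 17.

17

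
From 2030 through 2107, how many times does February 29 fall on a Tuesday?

2

Leap years in 2030–2107: 18 of them.
Feb 29 weekday advances by 5 (mod 7) from one leap year to the next four years later (or differs when a century non-leap intervenes).
Leap-day weekdays: 2032:Sun 2036:Fri 2040:Wed 2044:Mon 2048:Sat 2052:Thu 2056:Tue✓ 2060:Sun 2064:Fri 2068:Wed 2072:Mon 2076:Sat 2080:Thu 2084:Tue✓ 2088:Sun 2092:Fri 2096:Wed 2104:Fri
Tuesday: 2056, 2084 → 2.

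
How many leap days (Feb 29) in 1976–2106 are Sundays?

5

Leap years in 1976–2106: 32 of them.
Feb 29 weekday advances by 5 (mod 7) from one leap year to the next four years later (or differs when a century non-leap intervenes).
Leap-day weekdays: 1976:Sun✓ 1980:Fri 1984:Wed 1988:Mon 1992:Sat 1996:Thu 2000:Tue 2004:Sun✓ 2008:Fri 2012:Wed 2016:Mon 2020:Sat 2024:Thu …(6 more)… 2052:Thu 2056:Tue 2060:Sun✓ 2064:Fri 2068:Wed 2072:Mon 2076:Sat 2080:Thu 2084:Tue 2088:Sun✓ 2092:Fri 2096:Wed 2104:Fri
Sunday: 1976, 2004, 2032, 2060, 2088 → 5.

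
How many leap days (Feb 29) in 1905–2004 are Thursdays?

4

Leap years in 1905–2004: 25 of them.
Feb 29 weekday advances by 5 (mod 7) from one leap year to the next four years later (or differs when a century non-leap intervenes).
Leap-day weekdays: 1908:Sat 1912:Thu✓ 1916:Tue 1920:Sun 1924:Fri 1928:Wed 1932:Mon 1936:Sat 1940:Thu✓ 1944:Tue 1948:Sun 1952:Fri 1956:Wed 1960:Mon 1964:Sat 1968:Thu✓ 1972:Tue 1976:Sun 1980:Fri 1984:Wed 1988:Mon 1992:Sat 1996:Thu✓ 2000:Tue 2004:Sun
Thursday: 1912, 1940, 1968, 1996 → 4.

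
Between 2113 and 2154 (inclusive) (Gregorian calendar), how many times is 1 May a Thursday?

5

Track 1 May's weekday year by year (advancing +1, or +2 across a Feb 29):
  2113: Mon  2114: Tue (+1)  2115: Wed (+1)  2116: Fri (+2)  2117: Sat (+1)
  2118: Sun (+1)  2119: Mon (+1)  2120: Wed (+2)  2121: Thu (+1) ✓  2122: Fri (+1)
  2123: Sat (+1)  2124: Mon (+2)  2125: Tue (+1)  2126: Wed (+1)  … (14 more years) …
  2141: Mon (+1)  2142: Tue (+1)  2143: Wed (+1)  2144: Fri (+2)  2145: Sat (+1)
  2146: Sun (+1)  2147: Mon (+1)  2148: Wed (+2)  2149: Thu (+1) ✓  2150: Fri (+1)
  2151: Sat (+1)  2152: Mon (+2)  2153: Tue (+1)  2154: Wed (+1)
Thursday years: 2121, 2127, 2132, 2138, 2149 — 5 in total.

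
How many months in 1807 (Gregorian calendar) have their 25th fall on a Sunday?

Check the 25th of each month of 1807: Jan 25: Sun, Feb 25: Wed, Mar 25: Wed, Apr 25: Sat, May 25: Mon, Jun 25: Thu, Jul 25: Sat, Aug 25: Tue, Sep 25: Fri, Oct 25: Sun, Nov 25: Wed, Dec 25: Fri.
Sunday occurs in January, October — 2 months.

2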